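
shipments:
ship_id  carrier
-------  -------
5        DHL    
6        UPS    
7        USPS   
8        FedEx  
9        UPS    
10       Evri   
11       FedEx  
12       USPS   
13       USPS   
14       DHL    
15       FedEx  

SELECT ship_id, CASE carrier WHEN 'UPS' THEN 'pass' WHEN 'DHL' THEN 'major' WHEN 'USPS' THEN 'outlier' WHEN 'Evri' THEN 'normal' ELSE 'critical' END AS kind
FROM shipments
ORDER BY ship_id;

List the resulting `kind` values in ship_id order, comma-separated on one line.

ship_id=5: carrier='DHL' → major
ship_id=6: carrier='UPS' → pass
ship_id=7: carrier='USPS' → outlier
ship_id=8: ELSE → critical
ship_id=9: carrier='UPS' → pass
ship_id=10: carrier='Evri' → normal
ship_id=11: ELSE → critical
ship_id=12: carrier='USPS' → outlier
ship_id=13: carrier='USPS' → outlier
ship_id=14: carrier='DHL' → major
ship_id=15: ELSE → critical

major, pass, outlier, critical, pass, normal, critical, outlier, outlier, major, critical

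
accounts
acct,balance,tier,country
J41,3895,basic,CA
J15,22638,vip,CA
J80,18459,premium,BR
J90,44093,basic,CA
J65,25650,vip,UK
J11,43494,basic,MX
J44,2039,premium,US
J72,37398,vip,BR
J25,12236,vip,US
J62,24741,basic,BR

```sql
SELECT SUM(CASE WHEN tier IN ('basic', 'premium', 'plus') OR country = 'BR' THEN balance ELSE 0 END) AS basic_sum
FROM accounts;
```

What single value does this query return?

acct=J41: ✓ → 3895
acct=J15: ✗
acct=J80: ✓ → 18459
acct=J90: ✓ → 44093
acct=J65: ✗
acct=J11: ✓ → 43494
acct=J44: ✓ → 2039
acct=J72: ✓ → 37398
acct=J25: ✗
acct=J62: ✓ → 24741
basic_sum = 3895 + 18459 + 44093 + 43494 + 2039 + 37398 + 24741 = 174119

174119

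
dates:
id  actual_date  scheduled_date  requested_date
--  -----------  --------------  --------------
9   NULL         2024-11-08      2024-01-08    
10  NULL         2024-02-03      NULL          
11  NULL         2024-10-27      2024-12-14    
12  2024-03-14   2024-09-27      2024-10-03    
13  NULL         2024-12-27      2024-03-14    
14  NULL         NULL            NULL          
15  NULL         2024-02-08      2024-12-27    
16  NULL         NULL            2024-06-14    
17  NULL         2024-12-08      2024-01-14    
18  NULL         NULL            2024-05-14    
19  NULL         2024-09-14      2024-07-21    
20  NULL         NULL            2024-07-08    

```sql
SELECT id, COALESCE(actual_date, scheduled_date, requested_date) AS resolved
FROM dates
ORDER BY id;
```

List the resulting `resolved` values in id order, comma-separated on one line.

2024-11-08, 2024-02-03, 2024-10-27, 2024-03-14, 2024-12-27, NULL, 2024-02-08, 2024-06-14, 2024-12-08, 2024-05-14, 2024-09-14, 2024-07-08

id=9: actual_date=NULL, scheduled_date=2024-11-08 → 2024-11-08
id=10: actual_date=NULL, scheduled_date=2024-02-03 → 2024-02-03
id=11: actual_date=NULL, scheduled_date=2024-10-27 → 2024-10-27
id=12: actual_date=2024-03-14 → 2024-03-14
id=13: actual_date=NULL, scheduled_date=2024-12-27 → 2024-12-27
id=14: actual_date=NULL, scheduled_date=NULL, requested_date=NULL (all NULL) → NULL
id=15: actual_date=NULL, scheduled_date=2024-02-08 → 2024-02-08
id=16: actual_date=NULL, scheduled_date=NULL, requested_date=2024-06-14 → 2024-06-14
id=17: actual_date=NULL, scheduled_date=2024-12-08 → 2024-12-08
id=18: actual_date=NULL, scheduled_date=NULL, requested_date=2024-05-14 → 2024-05-14
id=19: actual_date=NULL, scheduled_date=2024-09-14 → 2024-09-14
id=20: actual_date=NULL, scheduled_date=NULL, requested_date=2024-07-08 → 2024-07-08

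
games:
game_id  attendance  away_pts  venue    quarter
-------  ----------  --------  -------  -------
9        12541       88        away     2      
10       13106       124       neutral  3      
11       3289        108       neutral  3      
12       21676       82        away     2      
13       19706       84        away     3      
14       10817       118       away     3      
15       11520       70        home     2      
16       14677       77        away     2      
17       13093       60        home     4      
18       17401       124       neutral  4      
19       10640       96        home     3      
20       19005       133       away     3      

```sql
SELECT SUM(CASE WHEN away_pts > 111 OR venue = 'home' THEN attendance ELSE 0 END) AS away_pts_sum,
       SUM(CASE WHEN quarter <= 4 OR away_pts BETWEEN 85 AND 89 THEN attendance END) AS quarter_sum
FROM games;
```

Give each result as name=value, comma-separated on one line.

away_pts_sum=95582, quarter_sum=167471

[away_pts_sum: away_pts > 111 OR venue = 'home']
game_id=9: ✗
game_id=10: ✓ → 13106
game_id=11: ✗
game_id=12: ✗
game_id=13: ✗
game_id=14: ✓ → 10817
game_id=15: ✓ → 11520
game_id=16: ✗
game_id=17: ✓ → 13093
game_id=18: ✓ → 17401
game_id=19: ✓ → 10640
game_id=20: ✓ → 19005
away_pts_sum = 13106 + 10817 + 11520 + 13093 + 17401 + 10640 + 19005 = 95582
—
[quarter_sum: quarter <= 4 OR away_pts BETWEEN 85 AND 89]
game_id=9: ✓ → 12541
game_id=10: ✓ → 13106
game_id=11: ✓ → 3289
game_id=12: ✓ → 21676
game_id=13: ✓ → 19706
game_id=14: ✓ → 10817
game_id=15: ✓ → 11520
game_id=16: ✓ → 14677
game_id=17: ✓ → 13093
game_id=18: ✓ → 17401
game_id=19: ✓ → 10640
game_id=20: ✓ → 19005
quarter_sum = 12541 + 13106 + 3289 + 21676 + 19706 + 10817 + 11520 + 14677 + 13093 + 17401 + 10640 + 19005 = 167471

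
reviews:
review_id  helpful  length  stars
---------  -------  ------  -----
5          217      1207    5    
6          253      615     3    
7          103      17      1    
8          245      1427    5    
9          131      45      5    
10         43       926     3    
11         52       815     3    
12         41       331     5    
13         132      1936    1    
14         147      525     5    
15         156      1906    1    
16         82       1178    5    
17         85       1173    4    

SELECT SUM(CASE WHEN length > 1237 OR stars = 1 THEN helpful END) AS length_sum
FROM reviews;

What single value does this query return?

636

review_id=5: ✗
review_id=6: ✗
review_id=7: ✓ → 103
review_id=8: ✓ → 245
review_id=9: ✗
review_id=10: ✗
review_id=11: ✗
review_id=12: ✗
review_id=13: ✓ → 132
review_id=14: ✗
review_id=15: ✓ → 156
review_id=16: ✗
review_id=17: ✗
length_sum = 103 + 245 + 132 + 156 = 636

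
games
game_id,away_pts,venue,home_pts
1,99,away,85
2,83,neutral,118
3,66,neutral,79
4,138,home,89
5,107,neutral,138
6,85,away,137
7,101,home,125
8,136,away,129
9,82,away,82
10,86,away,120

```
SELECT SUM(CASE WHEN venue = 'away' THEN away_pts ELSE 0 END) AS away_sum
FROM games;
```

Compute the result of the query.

game_id=1: ✓ → 99
game_id=2: ✗
game_id=3: ✗
game_id=4: ✗
game_id=5: ✗
game_id=6: ✓ → 85
game_id=7: ✗
game_id=8: ✓ → 136
game_id=9: ✓ → 82
game_id=10: ✓ → 86
away_sum = 99 + 85 + 136 + 82 + 86 = 488

488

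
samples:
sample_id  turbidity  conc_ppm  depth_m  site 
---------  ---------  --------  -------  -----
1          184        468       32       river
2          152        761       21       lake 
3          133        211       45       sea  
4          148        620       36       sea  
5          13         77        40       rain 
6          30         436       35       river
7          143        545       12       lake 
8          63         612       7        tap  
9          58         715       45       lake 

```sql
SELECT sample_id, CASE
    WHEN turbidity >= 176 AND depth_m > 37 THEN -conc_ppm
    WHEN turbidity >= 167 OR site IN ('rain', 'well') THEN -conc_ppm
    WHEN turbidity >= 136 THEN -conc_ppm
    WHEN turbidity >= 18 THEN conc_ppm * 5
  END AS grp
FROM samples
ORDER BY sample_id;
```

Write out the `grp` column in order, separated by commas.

-468, -761, 1055, -620, -77, 2180, -545, 3060, 3575

sample_id=1: turbidity >= 167 OR site IN ('rain', 'well') → -468
sample_id=2: turbidity >= 136 → -761
sample_id=3: turbidity >= 18 → 1055
sample_id=4: turbidity >= 136 → -620
sample_id=5: turbidity >= 167 OR site IN ('rain', 'well') → -77
sample_id=6: turbidity >= 18 → 2180
sample_id=7: turbidity >= 136 → -545
sample_id=8: turbidity >= 18 → 3060
sample_id=9: turbidity >= 18 → 3575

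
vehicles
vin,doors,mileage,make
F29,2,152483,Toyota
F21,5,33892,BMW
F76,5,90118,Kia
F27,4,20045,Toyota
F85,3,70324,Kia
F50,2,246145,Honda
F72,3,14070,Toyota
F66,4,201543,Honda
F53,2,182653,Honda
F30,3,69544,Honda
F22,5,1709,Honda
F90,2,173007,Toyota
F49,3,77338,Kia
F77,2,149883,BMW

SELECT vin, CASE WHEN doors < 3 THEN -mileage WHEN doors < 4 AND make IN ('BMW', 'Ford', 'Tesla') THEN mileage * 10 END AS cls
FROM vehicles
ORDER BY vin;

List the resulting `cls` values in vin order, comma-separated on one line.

NULL, NULL, NULL, -152483, NULL, NULL, -246145, -182653, NULL, NULL, NULL, -149883, NULL, -173007

vin=F21: (no match → NULL) → NULL
vin=F22: (no match → NULL) → NULL
vin=F27: (no match → NULL) → NULL
vin=F29: doors < 3 → -152483
vin=F30: (no match → NULL) → NULL
vin=F49: (no match → NULL) → NULL
vin=F50: doors < 3 → -246145
vin=F53: doors < 3 → -182653
vin=F66: (no match → NULL) → NULL
vin=F72: (no match → NULL) → NULL
vin=F76: (no match → NULL) → NULL
vin=F77: doors < 3 → -149883
vin=F85: (no match → NULL) → NULL
vin=F90: doors < 3 → -173007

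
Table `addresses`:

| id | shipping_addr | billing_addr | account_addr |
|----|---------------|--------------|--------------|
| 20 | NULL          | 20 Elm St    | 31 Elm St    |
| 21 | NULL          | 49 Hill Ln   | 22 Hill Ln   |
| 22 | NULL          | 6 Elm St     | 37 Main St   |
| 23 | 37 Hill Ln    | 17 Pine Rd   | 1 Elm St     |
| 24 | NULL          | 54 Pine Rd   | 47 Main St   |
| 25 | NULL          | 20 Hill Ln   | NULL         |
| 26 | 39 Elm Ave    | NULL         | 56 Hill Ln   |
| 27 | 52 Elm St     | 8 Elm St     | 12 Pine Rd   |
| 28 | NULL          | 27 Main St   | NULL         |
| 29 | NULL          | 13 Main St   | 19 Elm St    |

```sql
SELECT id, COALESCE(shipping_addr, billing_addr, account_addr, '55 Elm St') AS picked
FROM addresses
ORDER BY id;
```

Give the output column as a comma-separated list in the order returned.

20 Elm St, 49 Hill Ln, 6 Elm St, 37 Hill Ln, 54 Pine Rd, 20 Hill Ln, 39 Elm Ave, 52 Elm St, 27 Main St, 13 Main St

id=20: shipping_addr=NULL, billing_addr=20 Elm St → 20 Elm St
id=21: shipping_addr=NULL, billing_addr=49 Hill Ln → 49 Hill Ln
id=22: shipping_addr=NULL, billing_addr=6 Elm St → 6 Elm St
id=23: shipping_addr=37 Hill Ln → 37 Hill Ln
id=24: shipping_addr=NULL, billing_addr=54 Pine Rd → 54 Pine Rd
id=25: shipping_addr=NULL, billing_addr=20 Hill Ln → 20 Hill Ln
id=26: shipping_addr=39 Elm Ave → 39 Elm Ave
id=27: shipping_addr=52 Elm St → 52 Elm St
id=28: shipping_addr=NULL, billing_addr=27 Main St → 27 Main St
id=29: shipping_addr=NULL, billing_addr=13 Main St → 13 Main St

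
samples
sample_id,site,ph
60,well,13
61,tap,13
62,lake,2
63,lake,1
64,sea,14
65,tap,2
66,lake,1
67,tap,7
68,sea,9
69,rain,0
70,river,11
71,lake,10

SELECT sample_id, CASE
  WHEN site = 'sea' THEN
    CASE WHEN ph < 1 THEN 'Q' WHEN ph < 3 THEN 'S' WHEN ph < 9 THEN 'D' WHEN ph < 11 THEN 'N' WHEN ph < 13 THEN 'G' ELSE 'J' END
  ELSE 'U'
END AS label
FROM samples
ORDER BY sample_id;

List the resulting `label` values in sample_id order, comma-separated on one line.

U, U, U, U, J, U, U, U, N, U, U, U

sample_id=60: site='well' → outer ELSE → U
sample_id=61: site='tap' → outer ELSE → U
sample_id=62: site='lake' → outer ELSE → U
sample_id=63: site='lake' → outer ELSE → U
sample_id=64: site='sea' → inner[ELSE] → J
sample_id=65: site='tap' → outer ELSE → U
sample_id=66: site='lake' → outer ELSE → U
sample_id=67: site='tap' → outer ELSE → U
sample_id=68: site='sea' → inner[ph < 11] → N
sample_id=69: site='rain' → outer ELSE → U
sample_id=70: site='river' → outer ELSE → U
sample_id=71: site='lake' → outer ELSE → U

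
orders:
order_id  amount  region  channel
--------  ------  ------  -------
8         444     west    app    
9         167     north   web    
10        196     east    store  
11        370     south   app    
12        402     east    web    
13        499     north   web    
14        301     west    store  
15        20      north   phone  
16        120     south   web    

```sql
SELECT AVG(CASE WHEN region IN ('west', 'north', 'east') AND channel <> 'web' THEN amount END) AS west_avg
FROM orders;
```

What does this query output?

240.25

order_id=8: ✓ → 444
order_id=9: ✗
order_id=10: ✓ → 196
order_id=11: ✗
order_id=12: ✗
order_id=13: ✗
order_id=14: ✓ → 301
order_id=15: ✓ → 20
order_id=16: ✗
west_avg = (444 + 196 + 301 + 20) / 4 = 240.25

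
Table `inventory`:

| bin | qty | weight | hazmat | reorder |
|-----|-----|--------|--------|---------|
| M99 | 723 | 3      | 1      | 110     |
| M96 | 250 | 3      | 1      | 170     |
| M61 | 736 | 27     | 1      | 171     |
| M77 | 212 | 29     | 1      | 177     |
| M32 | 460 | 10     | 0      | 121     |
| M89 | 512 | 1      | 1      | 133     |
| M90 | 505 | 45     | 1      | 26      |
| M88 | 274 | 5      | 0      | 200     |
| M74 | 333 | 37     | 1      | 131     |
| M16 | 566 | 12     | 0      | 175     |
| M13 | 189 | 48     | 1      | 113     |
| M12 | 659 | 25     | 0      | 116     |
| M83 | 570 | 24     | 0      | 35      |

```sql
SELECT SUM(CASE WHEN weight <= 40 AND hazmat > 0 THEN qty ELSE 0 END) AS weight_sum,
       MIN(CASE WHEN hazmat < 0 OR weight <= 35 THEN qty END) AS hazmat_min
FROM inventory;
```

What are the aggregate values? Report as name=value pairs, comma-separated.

[weight_sum: weight <= 40 AND hazmat > 0]
bin=M99: ✓ → 723
bin=M96: ✓ → 250
bin=M61: ✓ → 736
bin=M77: ✓ → 212
bin=M32: ✗
bin=M89: ✓ → 512
bin=M90: ✗
bin=M88: ✗
bin=M74: ✓ → 333
bin=M16: ✗
bin=M13: ✗
bin=M12: ✗
bin=M83: ✗
weight_sum = 723 + 250 + 736 + 212 + 512 + 333 = 2766
—
[hazmat_min: hazmat < 0 OR weight <= 35]
bin=M99: ✓ → 723
bin=M96: ✓ → 250
bin=M61: ✓ → 736
bin=M77: ✓ → 212
bin=M32: ✓ → 460
bin=M89: ✓ → 512
bin=M90: ✗
bin=M88: ✓ → 274
bin=M74: ✗
bin=M16: ✓ → 566
bin=M13: ✗
bin=M12: ✓ → 659
bin=M83: ✓ → 570
hazmat_min = MIN(723, 250, 736, 212, 460, 512, 274, 566, 659, 570) = 212

weight_sum=2766, hazmat_min=212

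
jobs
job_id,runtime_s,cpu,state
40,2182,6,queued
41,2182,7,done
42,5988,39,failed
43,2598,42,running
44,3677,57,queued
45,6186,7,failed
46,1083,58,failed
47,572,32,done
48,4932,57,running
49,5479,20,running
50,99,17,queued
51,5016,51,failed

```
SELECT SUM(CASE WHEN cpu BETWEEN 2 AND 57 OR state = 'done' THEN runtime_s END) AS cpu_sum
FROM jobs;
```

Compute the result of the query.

job_id=40: ✓ → 2182
job_id=41: ✓ → 2182
job_id=42: ✓ → 5988
job_id=43: ✓ → 2598
job_id=44: ✓ → 3677
job_id=45: ✓ → 6186
job_id=46: ✗
job_id=47: ✓ → 572
job_id=48: ✓ → 4932
job_id=49: ✓ → 5479
job_id=50: ✓ → 99
job_id=51: ✓ → 5016
cpu_sum = 2182 + 2182 + 5988 + 2598 + 3677 + 6186 + 572 + 4932 + 5479 + 99 + 5016 = 38911

38911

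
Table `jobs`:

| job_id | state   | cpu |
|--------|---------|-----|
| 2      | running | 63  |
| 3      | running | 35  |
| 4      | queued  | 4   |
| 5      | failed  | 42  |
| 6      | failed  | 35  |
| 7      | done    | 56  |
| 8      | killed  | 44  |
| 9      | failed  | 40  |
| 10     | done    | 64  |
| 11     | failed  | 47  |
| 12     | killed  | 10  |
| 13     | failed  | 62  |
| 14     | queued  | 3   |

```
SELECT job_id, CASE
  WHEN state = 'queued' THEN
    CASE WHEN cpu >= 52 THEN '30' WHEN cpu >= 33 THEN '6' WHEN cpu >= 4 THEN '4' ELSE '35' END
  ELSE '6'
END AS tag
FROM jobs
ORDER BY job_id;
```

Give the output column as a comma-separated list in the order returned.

6, 6, 4, 6, 6, 6, 6, 6, 6, 6, 6, 6, 35

job_id=2: state='running' → outer ELSE → 6
job_id=3: state='running' → outer ELSE → 6
job_id=4: state='queued' → inner[cpu >= 4] → 4
job_id=5: state='failed' → outer ELSE → 6
job_id=6: state='failed' → outer ELSE → 6
job_id=7: state='done' → outer ELSE → 6
job_id=8: state='killed' → outer ELSE → 6
job_id=9: state='failed' → outer ELSE → 6
job_id=10: state='done' → outer ELSE → 6
job_id=11: state='failed' → outer ELSE → 6
job_id=12: state='killed' → outer ELSE → 6
job_id=13: state='failed' → outer ELSE → 6
job_id=14: state='queued' → inner[ELSE] → 35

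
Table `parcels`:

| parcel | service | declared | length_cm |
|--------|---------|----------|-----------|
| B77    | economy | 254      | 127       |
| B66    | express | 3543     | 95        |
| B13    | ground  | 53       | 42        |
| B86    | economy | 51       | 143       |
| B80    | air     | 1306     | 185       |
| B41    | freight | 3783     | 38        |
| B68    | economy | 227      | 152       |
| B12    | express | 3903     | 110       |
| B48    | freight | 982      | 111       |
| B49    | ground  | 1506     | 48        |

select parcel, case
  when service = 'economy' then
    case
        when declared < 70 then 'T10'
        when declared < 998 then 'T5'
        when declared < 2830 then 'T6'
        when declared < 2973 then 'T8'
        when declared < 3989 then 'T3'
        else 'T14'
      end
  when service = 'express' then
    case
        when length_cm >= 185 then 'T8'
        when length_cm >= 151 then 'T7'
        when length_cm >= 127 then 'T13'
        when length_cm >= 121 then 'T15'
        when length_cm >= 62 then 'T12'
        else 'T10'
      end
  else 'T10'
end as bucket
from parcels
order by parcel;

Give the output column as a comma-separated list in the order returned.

T12, T10, T10, T10, T10, T12, T5, T5, T10, T10

parcel=B12: service='express' → inner[length_cm >= 62] → T12
parcel=B13: service='ground' → outer ELSE → T10
parcel=B41: service='freight' → outer ELSE → T10
parcel=B48: service='freight' → outer ELSE → T10
parcel=B49: service='ground' → outer ELSE → T10
parcel=B66: service='express' → inner[length_cm >= 62] → T12
parcel=B68: service='economy' → inner[declared < 998] → T5
parcel=B77: service='economy' → inner[declared < 998] → T5
parcel=B80: service='air' → outer ELSE → T10
parcel=B86: service='economy' → inner[declared < 70] → T10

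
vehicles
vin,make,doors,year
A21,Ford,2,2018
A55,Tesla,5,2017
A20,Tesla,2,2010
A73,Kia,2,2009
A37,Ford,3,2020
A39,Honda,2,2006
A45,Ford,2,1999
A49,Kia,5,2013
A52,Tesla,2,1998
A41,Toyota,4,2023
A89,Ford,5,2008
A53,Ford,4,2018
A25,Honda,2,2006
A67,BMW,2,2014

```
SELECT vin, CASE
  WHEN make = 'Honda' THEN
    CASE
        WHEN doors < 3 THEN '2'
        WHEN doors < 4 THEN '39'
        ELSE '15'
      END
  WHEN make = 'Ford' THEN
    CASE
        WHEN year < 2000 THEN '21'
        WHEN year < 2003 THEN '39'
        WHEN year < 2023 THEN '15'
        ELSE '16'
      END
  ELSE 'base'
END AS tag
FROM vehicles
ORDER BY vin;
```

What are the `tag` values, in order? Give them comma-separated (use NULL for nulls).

vin=A20: make='Tesla' → outer ELSE → base
vin=A21: make='Ford' → inner[year < 2023] → 15
vin=A25: make='Honda' → inner[doors < 3] → 2
vin=A37: make='Ford' → inner[year < 2023] → 15
vin=A39: make='Honda' → inner[doors < 3] → 2
vin=A41: make='Toyota' → outer ELSE → base
vin=A45: make='Ford' → inner[year < 2000] → 21
vin=A49: make='Kia' → outer ELSE → base
vin=A52: make='Tesla' → outer ELSE → base
vin=A53: make='Ford' → inner[year < 2023] → 15
vin=A55: make='Tesla' → outer ELSE → base
vin=A67: make='BMW' → outer ELSE → base
vin=A73: make='Kia' → outer ELSE → base
vin=A89: make='Ford' → inner[year < 2023] → 15

base, 15, 2, 15, 2, base, 21, base, base, 15, base, base, base, 15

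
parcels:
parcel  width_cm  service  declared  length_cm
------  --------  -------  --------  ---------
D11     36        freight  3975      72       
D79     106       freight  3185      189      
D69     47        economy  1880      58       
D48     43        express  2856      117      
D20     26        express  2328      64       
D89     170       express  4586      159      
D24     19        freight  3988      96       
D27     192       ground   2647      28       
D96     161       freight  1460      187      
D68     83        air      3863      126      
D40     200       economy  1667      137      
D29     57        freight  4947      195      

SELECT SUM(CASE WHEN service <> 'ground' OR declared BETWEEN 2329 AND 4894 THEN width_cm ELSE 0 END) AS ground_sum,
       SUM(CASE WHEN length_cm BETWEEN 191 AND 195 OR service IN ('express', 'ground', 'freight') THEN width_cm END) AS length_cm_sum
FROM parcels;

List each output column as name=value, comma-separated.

ground_sum=1140, length_cm_sum=810

[ground_sum: service <> 'ground' OR declared BETWEEN 2329 AND 4894]
parcel=D11: ✓ → 36
parcel=D79: ✓ → 106
parcel=D69: ✓ → 47
parcel=D48: ✓ → 43
parcel=D20: ✓ → 26
parcel=D89: ✓ → 170
parcel=D24: ✓ → 19
parcel=D27: ✓ → 192
parcel=D96: ✓ → 161
parcel=D68: ✓ → 83
parcel=D40: ✓ → 200
parcel=D29: ✓ → 57
ground_sum = 36 + 106 + 47 + 43 + 26 + 170 + 19 + 192 + 161 + 83 + 200 + 57 = 1140
—
[length_cm_sum: length_cm BETWEEN 191 AND 195 OR service IN ('express', 'ground', 'freight')]
parcel=D11: ✓ → 36
parcel=D79: ✓ → 106
parcel=D69: ✗
parcel=D48: ✓ → 43
parcel=D20: ✓ → 26
parcel=D89: ✓ → 170
parcel=D24: ✓ → 19
parcel=D27: ✓ → 192
parcel=D96: ✓ → 161
parcel=D68: ✗
parcel=D40: ✗
parcel=D29: ✓ → 57
length_cm_sum = 36 + 106 + 43 + 26 + 170 + 19 + 192 + 161 + 57 = 810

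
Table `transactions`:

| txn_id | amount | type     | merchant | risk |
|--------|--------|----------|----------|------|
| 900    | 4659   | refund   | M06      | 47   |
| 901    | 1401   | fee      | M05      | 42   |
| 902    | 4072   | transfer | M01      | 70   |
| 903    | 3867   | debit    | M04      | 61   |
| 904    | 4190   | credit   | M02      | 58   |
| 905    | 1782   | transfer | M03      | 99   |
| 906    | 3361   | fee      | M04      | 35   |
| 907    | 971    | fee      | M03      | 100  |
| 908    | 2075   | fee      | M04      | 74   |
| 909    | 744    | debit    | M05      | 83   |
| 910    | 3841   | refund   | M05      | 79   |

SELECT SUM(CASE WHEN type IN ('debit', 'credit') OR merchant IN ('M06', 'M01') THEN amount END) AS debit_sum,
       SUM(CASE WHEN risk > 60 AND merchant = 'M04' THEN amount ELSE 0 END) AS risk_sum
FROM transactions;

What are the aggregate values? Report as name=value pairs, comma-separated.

debit_sum=17532, risk_sum=5942

[debit_sum: type IN ('debit', 'credit') OR merchant IN ('M06', 'M01')]
txn_id=900: ✓ → 4659
txn_id=901: ✗
txn_id=902: ✓ → 4072
txn_id=903: ✓ → 3867
txn_id=904: ✓ → 4190
txn_id=905: ✗
txn_id=906: ✗
txn_id=907: ✗
txn_id=908: ✗
txn_id=909: ✓ → 744
txn_id=910: ✗
debit_sum = 4659 + 4072 + 3867 + 4190 + 744 = 17532
—
[risk_sum: risk > 60 AND merchant = 'M04']
txn_id=900: ✗
txn_id=901: ✗
txn_id=902: ✗
txn_id=903: ✓ → 3867
txn_id=904: ✗
txn_id=905: ✗
txn_id=906: ✗
txn_id=907: ✗
txn_id=908: ✓ → 2075
txn_id=909: ✗
txn_id=910: ✗
risk_sum = 3867 + 2075 = 5942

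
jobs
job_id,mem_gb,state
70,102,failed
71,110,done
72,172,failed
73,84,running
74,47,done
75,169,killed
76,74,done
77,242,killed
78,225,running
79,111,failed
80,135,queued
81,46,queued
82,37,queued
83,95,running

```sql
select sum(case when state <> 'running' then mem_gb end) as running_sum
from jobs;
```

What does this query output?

job_id=70: ✓ → 102
job_id=71: ✓ → 110
job_id=72: ✓ → 172
job_id=73: ✗
job_id=74: ✓ → 47
job_id=75: ✓ → 169
job_id=76: ✓ → 74
job_id=77: ✓ → 242
job_id=78: ✗
job_id=79: ✓ → 111
job_id=80: ✓ → 135
job_id=81: ✓ → 46
job_id=82: ✓ → 37
job_id=83: ✗
running_sum = 102 + 110 + 172 + 47 + 169 + 74 + 242 + 111 + 135 + 46 + 37 = 1245

1245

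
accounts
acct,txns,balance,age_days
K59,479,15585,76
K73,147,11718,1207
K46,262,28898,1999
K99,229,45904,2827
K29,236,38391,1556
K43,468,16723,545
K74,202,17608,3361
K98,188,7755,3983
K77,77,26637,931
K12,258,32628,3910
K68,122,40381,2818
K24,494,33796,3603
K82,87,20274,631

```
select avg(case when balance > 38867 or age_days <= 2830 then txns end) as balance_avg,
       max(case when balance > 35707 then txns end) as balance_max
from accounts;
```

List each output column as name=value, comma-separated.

balance_avg=234.1111111111, balance_max=236

[balance_avg: balance > 38867 or age_days <= 2830]
acct=K59: ✓ → 479
acct=K73: ✓ → 147
acct=K46: ✓ → 262
acct=K99: ✓ → 229
acct=K29: ✓ → 236
acct=K43: ✓ → 468
acct=K74: ✗
acct=K98: ✗
acct=K77: ✓ → 77
acct=K12: ✗
acct=K68: ✓ → 122
acct=K24: ✗
acct=K82: ✓ → 87
balance_avg = (479 + 147 + 262 + 229 + 236 + 468 + 77 + 122 + 87) / 9 = 234.1111111111
—
[balance_max: balance > 35707]
acct=K59: ✗
acct=K73: ✗
acct=K46: ✗
acct=K99: ✓ → 229
acct=K29: ✓ → 236
acct=K43: ✗
acct=K74: ✗
acct=K98: ✗
acct=K77: ✗
acct=K12: ✗
acct=K68: ✓ → 122
acct=K24: ✗
acct=K82: ✗
balance_max = MAX(229, 236, 122) = 236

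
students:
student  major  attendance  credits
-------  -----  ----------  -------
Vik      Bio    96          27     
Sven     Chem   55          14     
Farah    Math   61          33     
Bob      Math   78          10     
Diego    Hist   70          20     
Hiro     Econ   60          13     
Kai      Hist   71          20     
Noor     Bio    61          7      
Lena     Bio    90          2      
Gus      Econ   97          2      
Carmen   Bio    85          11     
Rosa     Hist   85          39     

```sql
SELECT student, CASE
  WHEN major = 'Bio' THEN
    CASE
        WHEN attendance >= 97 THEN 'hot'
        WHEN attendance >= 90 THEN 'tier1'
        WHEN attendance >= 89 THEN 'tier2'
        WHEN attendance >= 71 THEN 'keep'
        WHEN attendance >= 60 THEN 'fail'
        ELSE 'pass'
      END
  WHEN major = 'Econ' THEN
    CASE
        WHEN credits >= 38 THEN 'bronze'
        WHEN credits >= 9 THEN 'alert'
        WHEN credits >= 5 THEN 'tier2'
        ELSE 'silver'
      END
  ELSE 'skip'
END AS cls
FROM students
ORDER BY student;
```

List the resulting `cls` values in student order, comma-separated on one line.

student=Bob: major='Math' → outer ELSE → skip
student=Carmen: major='Bio' → inner[attendance >= 71] → keep
student=Diego: major='Hist' → outer ELSE → skip
student=Farah: major='Math' → outer ELSE → skip
student=Gus: major='Econ' → inner[ELSE] → silver
student=Hiro: major='Econ' → inner[credits >= 9] → alert
student=Kai: major='Hist' → outer ELSE → skip
student=Lena: major='Bio' → inner[attendance >= 90] → tier1
student=Noor: major='Bio' → inner[attendance >= 60] → fail
student=Rosa: major='Hist' → outer ELSE → skip
student=Sven: major='Chem' → outer ELSE → skip
student=Vik: major='Bio' → inner[attendance >= 90] → tier1

skip, keep, skip, skip, silver, alert, skip, tier1, fail, skip, skip, tier1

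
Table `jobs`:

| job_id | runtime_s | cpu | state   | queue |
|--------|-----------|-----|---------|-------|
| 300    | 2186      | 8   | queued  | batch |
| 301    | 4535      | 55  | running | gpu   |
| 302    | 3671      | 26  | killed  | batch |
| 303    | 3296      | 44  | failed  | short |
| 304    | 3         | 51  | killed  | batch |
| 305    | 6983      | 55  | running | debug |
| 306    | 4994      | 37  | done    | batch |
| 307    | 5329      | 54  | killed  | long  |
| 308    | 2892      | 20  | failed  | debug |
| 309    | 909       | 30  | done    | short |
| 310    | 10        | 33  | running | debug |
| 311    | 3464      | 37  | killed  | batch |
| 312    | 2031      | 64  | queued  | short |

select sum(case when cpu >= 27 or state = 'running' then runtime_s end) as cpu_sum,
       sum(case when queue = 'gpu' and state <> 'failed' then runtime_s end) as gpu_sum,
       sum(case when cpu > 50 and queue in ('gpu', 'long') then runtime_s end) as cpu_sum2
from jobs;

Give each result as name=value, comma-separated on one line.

cpu_sum=31554, gpu_sum=4535, cpu_sum2=9864

[cpu_sum: cpu >= 27 or state = 'running']
job_id=300: ✗
job_id=301: ✓ → 4535
job_id=302: ✗
job_id=303: ✓ → 3296
job_id=304: ✓ → 3
job_id=305: ✓ → 6983
job_id=306: ✓ → 4994
job_id=307: ✓ → 5329
job_id=308: ✗
job_id=309: ✓ → 909
job_id=310: ✓ → 10
job_id=311: ✓ → 3464
job_id=312: ✓ → 2031
cpu_sum = 4535 + 3296 + 3 + 6983 + 4994 + 5329 + 909 + 10 + 3464 + 2031 = 31554
—
[gpu_sum: queue = 'gpu' and state <> 'failed']
job_id=300: ✗
job_id=301: ✓ → 4535
job_id=302: ✗
job_id=303: ✗
job_id=304: ✗
job_id=305: ✗
job_id=306: ✗
job_id=307: ✗
job_id=308: ✗
job_id=309: ✗
job_id=310: ✗
job_id=311: ✗
job_id=312: ✗
gpu_sum = 4535
—
[cpu_sum2: cpu > 50 and queue in ('gpu', 'long')]
job_id=300: ✗
job_id=301: ✓ → 4535
job_id=302: ✗
job_id=303: ✗
job_id=304: ✗
job_id=305: ✗
job_id=306: ✗
job_id=307: ✓ → 5329
job_id=308: ✗
job_id=309: ✗
job_id=310: ✗
job_id=311: ✗
job_id=312: ✗
cpu_sum2 = 4535 + 5329 = 9864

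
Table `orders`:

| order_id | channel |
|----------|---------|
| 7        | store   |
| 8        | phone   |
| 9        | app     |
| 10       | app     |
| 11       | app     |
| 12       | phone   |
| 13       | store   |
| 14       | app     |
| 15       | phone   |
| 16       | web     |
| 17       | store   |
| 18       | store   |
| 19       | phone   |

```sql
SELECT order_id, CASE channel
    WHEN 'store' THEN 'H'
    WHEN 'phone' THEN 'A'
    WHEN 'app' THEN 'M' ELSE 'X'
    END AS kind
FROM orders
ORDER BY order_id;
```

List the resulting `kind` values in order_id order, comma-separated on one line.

H, A, M, M, M, A, H, M, A, X, H, H, A

order_id=7: channel='store' → H
order_id=8: channel='phone' → A
order_id=9: channel='app' → M
order_id=10: channel='app' → M
order_id=11: channel='app' → M
order_id=12: channel='phone' → A
order_id=13: channel='store' → H
order_id=14: channel='app' → M
order_id=15: channel='phone' → A
order_id=16: ELSE → X
order_id=17: channel='store' → H
order_id=18: channel='store' → H
order_id=19: channel='phone' → A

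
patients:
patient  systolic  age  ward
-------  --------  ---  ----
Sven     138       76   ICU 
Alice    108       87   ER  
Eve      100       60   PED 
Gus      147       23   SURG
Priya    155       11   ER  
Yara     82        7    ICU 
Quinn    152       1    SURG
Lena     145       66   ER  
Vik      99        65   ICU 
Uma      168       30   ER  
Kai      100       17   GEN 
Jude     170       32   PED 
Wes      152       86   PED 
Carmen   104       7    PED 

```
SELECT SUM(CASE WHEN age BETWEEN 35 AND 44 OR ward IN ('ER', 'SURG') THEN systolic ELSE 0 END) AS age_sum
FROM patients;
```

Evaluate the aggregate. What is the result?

875

patient=Sven: ✗
patient=Alice: ✓ → 108
patient=Eve: ✗
patient=Gus: ✓ → 147
patient=Priya: ✓ → 155
patient=Yara: ✗
patient=Quinn: ✓ → 152
patient=Lena: ✓ → 145
patient=Vik: ✗
patient=Uma: ✓ → 168
patient=Kai: ✗
patient=Jude: ✗
patient=Wes: ✗
patient=Carmen: ✗
age_sum = 108 + 147 + 155 + 152 + 145 + 168 = 875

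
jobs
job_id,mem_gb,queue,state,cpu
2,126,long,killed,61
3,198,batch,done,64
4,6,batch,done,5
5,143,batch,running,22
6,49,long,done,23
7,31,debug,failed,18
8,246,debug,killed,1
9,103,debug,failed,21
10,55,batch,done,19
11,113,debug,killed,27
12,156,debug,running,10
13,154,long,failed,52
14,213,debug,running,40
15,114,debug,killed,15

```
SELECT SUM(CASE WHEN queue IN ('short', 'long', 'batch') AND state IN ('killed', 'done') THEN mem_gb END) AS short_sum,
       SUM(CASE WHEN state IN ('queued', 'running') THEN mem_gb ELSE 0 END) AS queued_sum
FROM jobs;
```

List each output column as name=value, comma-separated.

[short_sum: queue IN ('short', 'long', 'batch') AND state IN ('killed', 'done')]
job_id=2: ✓ → 126
job_id=3: ✓ → 198
job_id=4: ✓ → 6
job_id=5: ✗
job_id=6: ✓ → 49
job_id=7: ✗
job_id=8: ✗
job_id=9: ✗
job_id=10: ✓ → 55
job_id=11: ✗
job_id=12: ✗
job_id=13: ✗
job_id=14: ✗
job_id=15: ✗
short_sum = 126 + 198 + 6 + 49 + 55 = 434
—
[queued_sum: state IN ('queued', 'running')]
job_id=2: ✗
job_id=3: ✗
job_id=4: ✗
job_id=5: ✓ → 143
job_id=6: ✗
job_id=7: ✗
job_id=8: ✗
job_id=9: ✗
job_id=10: ✗
job_id=11: ✗
job_id=12: ✓ → 156
job_id=13: ✗
job_id=14: ✓ → 213
job_id=15: ✗
queued_sum = 143 + 156 + 213 = 512

short_sum=434, queued_sum=512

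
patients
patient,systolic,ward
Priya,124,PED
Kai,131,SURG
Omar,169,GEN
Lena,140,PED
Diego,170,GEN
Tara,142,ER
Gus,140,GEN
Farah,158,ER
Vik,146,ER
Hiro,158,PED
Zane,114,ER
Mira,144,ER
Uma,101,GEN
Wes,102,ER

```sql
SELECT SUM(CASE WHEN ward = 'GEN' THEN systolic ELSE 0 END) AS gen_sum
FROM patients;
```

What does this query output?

580

patient=Priya: ✗
patient=Kai: ✗
patient=Omar: ✓ → 169
patient=Lena: ✗
patient=Diego: ✓ → 170
patient=Tara: ✗
patient=Gus: ✓ → 140
patient=Farah: ✗
patient=Vik: ✗
patient=Hiro: ✗
patient=Zane: ✗
patient=Mira: ✗
patient=Uma: ✓ → 101
patient=Wes: ✗
gen_sum = 169 + 170 + 140 + 101 = 580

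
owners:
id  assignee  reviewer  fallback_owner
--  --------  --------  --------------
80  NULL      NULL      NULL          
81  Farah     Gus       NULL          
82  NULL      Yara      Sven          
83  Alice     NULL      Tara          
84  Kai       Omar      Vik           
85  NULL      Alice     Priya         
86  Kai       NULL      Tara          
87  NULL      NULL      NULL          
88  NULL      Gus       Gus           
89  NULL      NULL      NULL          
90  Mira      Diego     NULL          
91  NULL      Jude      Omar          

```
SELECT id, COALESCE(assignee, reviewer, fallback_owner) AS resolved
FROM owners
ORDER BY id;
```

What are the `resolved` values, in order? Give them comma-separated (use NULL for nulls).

NULL, Farah, Yara, Alice, Kai, Alice, Kai, NULL, Gus, NULL, Mira, Jude

id=80: assignee=NULL, reviewer=NULL, fallback_owner=NULL (all NULL) → NULL
id=81: assignee=Farah → Farah
id=82: assignee=NULL, reviewer=Yara → Yara
id=83: assignee=Alice → Alice
id=84: assignee=Kai → Kai
id=85: assignee=NULL, reviewer=Alice → Alice
id=86: assignee=Kai → Kai
id=87: assignee=NULL, reviewer=NULL, fallback_owner=NULL (all NULL) → NULL
id=88: assignee=NULL, reviewer=Gus → Gus
id=89: assignee=NULL, reviewer=NULL, fallback_owner=NULL (all NULL) → NULL
id=90: assignee=Mira → Mira
id=91: assignee=NULL, reviewer=Jude → Jude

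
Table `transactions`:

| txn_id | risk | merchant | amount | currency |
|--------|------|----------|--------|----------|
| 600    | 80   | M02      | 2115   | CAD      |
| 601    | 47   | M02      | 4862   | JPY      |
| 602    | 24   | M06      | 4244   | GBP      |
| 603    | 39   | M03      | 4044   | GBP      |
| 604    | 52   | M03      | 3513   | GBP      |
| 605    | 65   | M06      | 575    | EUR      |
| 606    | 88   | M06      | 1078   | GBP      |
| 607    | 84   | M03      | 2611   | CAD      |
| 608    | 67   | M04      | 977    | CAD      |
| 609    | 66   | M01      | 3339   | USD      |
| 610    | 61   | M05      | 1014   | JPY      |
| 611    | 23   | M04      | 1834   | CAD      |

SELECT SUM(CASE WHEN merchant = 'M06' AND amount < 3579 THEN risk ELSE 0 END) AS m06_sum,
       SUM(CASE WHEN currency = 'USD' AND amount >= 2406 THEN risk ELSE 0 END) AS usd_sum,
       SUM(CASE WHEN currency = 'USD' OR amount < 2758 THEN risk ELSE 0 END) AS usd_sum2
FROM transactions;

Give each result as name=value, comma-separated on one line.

m06_sum=153, usd_sum=66, usd_sum2=534

[m06_sum: merchant = 'M06' AND amount < 3579]
txn_id=600: ✗
txn_id=601: ✗
txn_id=602: ✗
txn_id=603: ✗
txn_id=604: ✗
txn_id=605: ✓ → 65
txn_id=606: ✓ → 88
txn_id=607: ✗
txn_id=608: ✗
txn_id=609: ✗
txn_id=610: ✗
txn_id=611: ✗
m06_sum = 65 + 88 = 153
—
[usd_sum: currency = 'USD' AND amount >= 2406]
txn_id=600: ✗
txn_id=601: ✗
txn_id=602: ✗
txn_id=603: ✗
txn_id=604: ✗
txn_id=605: ✗
txn_id=606: ✗
txn_id=607: ✗
txn_id=608: ✗
txn_id=609: ✓ → 66
txn_id=610: ✗
txn_id=611: ✗
usd_sum = 66
—
[usd_sum2: currency = 'USD' OR amount < 2758]
txn_id=600: ✓ → 80
txn_id=601: ✗
txn_id=602: ✗
txn_id=603: ✗
txn_id=604: ✗
txn_id=605: ✓ → 65
txn_id=606: ✓ → 88
txn_id=607: ✓ → 84
txn_id=608: ✓ → 67
txn_id=609: ✓ → 66
txn_id=610: ✓ → 61
txn_id=611: ✓ → 23
usd_sum2 = 80 + 65 + 88 + 84 + 67 + 66 + 61 + 23 = 534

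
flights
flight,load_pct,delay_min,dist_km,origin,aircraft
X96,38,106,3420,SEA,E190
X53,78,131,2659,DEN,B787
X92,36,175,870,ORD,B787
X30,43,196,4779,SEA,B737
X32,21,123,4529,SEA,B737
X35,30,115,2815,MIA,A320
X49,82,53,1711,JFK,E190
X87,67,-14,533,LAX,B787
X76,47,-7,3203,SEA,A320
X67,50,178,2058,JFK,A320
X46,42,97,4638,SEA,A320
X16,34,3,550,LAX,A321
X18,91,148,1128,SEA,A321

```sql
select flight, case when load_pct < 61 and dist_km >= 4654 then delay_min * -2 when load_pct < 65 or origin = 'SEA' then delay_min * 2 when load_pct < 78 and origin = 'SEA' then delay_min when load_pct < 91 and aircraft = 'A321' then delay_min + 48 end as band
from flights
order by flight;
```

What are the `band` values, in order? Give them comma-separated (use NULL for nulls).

flight=X16: load_pct < 65 or origin = 'SEA' → 6
flight=X18: load_pct < 65 or origin = 'SEA' → 296
flight=X30: load_pct < 61 and dist_km >= 4654 → -392
flight=X32: load_pct < 65 or origin = 'SEA' → 246
flight=X35: load_pct < 65 or origin = 'SEA' → 230
flight=X46: load_pct < 65 or origin = 'SEA' → 194
flight=X49: (no match → NULL) → NULL
flight=X53: (no match → NULL) → NULL
flight=X67: load_pct < 65 or origin = 'SEA' → 356
flight=X76: load_pct < 65 or origin = 'SEA' → -14
flight=X87: (no match → NULL) → NULL
flight=X92: load_pct < 65 or origin = 'SEA' → 350
flight=X96: load_pct < 65 or origin = 'SEA' → 212

6, 296, -392, 246, 230, 194, NULL, NULL, 356, -14, NULL, 350, 212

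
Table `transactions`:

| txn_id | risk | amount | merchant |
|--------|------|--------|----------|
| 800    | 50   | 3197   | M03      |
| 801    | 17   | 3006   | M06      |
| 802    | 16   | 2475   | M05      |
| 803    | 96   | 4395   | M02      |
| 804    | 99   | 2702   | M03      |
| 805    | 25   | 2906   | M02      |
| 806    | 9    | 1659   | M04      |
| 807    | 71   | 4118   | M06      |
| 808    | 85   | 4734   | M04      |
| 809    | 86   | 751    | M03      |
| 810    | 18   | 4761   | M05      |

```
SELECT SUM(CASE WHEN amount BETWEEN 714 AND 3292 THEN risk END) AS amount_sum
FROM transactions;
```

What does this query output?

302

txn_id=800: ✓ → 50
txn_id=801: ✓ → 17
txn_id=802: ✓ → 16
txn_id=803: ✗
txn_id=804: ✓ → 99
txn_id=805: ✓ → 25
txn_id=806: ✓ → 9
txn_id=807: ✗
txn_id=808: ✗
txn_id=809: ✓ → 86
txn_id=810: ✗
amount_sum = 50 + 17 + 16 + 99 + 25 + 9 + 86 = 302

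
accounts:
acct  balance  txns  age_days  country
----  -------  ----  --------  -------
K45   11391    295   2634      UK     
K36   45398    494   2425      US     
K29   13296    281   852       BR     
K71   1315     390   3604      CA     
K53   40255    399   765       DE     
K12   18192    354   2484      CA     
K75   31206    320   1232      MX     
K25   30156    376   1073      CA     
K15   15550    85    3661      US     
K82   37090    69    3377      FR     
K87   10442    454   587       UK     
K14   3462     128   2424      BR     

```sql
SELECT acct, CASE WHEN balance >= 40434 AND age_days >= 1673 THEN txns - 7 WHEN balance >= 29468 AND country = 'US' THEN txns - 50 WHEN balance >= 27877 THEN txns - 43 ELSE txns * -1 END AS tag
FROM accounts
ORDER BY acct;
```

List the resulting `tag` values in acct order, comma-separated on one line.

acct=K12: ELSE → -354
acct=K14: ELSE → -128
acct=K15: ELSE → -85
acct=K25: balance >= 27877 → 333
acct=K29: ELSE → -281
acct=K36: balance >= 40434 AND age_days >= 1673 → 487
acct=K45: ELSE → -295
acct=K53: balance >= 27877 → 356
acct=K71: ELSE → -390
acct=K75: balance >= 27877 → 277
acct=K82: balance >= 27877 → 26
acct=K87: ELSE → -454

-354, -128, -85, 333, -281, 487, -295, 356, -390, 277, 26, -454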